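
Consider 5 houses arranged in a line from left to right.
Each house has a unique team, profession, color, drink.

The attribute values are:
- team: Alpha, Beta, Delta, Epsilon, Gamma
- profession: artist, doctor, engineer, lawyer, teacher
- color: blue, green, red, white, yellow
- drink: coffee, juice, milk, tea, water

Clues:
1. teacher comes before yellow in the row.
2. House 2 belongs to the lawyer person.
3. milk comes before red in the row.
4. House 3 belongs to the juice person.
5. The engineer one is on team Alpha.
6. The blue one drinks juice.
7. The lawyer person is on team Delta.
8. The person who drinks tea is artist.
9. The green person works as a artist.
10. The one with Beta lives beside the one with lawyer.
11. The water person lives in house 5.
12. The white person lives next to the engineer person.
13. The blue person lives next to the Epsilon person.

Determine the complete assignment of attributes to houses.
Solution:

House | Team | Profession | Color | Drink
-----------------------------------------
  1   | Beta | artist | green | tea
  2   | Delta | lawyer | white | milk
  3   | Alpha | engineer | blue | juice
  4   | Epsilon | teacher | red | coffee
  5   | Gamma | doctor | yellow | water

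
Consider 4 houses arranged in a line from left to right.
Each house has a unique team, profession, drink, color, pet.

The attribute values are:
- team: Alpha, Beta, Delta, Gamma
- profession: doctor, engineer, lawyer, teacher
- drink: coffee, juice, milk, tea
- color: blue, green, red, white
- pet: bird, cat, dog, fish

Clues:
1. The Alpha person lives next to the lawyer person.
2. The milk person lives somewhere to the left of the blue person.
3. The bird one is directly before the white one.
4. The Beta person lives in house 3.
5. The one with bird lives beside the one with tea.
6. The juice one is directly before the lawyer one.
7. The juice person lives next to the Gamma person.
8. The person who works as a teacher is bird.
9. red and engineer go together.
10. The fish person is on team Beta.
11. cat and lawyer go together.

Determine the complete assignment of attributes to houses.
Solution:

House | Team | Profession | Drink | Color | Pet
-----------------------------------------------
  1   | Alpha | teacher | juice | green | bird
  2   | Gamma | lawyer | tea | white | cat
  3   | Beta | engineer | milk | red | fish
  4   | Delta | doctor | coffee | blue | dog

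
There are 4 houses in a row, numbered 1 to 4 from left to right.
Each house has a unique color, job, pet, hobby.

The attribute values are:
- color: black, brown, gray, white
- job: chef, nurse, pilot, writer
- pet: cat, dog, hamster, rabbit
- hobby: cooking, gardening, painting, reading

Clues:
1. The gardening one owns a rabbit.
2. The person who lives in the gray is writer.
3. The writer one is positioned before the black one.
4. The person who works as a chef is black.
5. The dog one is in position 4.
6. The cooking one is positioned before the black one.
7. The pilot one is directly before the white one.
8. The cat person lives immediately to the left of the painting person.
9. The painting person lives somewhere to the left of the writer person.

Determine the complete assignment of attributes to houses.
Solution:

House | Color | Job | Pet | Hobby
---------------------------------
  1   | brown | pilot | cat | cooking
  2   | white | nurse | hamster | painting
  3   | gray | writer | rabbit | gardening
  4   | black | chef | dog | reading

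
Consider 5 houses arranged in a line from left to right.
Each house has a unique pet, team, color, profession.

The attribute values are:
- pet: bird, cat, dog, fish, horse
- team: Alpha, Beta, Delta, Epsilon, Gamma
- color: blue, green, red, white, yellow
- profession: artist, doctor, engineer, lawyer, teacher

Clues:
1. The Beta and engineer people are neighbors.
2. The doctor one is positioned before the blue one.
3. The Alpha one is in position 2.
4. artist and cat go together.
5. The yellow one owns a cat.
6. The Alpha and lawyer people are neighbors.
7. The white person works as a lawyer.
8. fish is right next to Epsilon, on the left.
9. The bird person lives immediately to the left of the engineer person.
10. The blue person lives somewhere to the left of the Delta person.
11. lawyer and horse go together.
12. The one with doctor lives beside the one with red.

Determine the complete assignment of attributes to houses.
Solution:

House | Pet | Team | Color | Profession
---------------------------------------
  1   | bird | Beta | green | doctor
  2   | fish | Alpha | red | engineer
  3   | horse | Epsilon | white | lawyer
  4   | dog | Gamma | blue | teacher
  5   | cat | Delta | yellow | artist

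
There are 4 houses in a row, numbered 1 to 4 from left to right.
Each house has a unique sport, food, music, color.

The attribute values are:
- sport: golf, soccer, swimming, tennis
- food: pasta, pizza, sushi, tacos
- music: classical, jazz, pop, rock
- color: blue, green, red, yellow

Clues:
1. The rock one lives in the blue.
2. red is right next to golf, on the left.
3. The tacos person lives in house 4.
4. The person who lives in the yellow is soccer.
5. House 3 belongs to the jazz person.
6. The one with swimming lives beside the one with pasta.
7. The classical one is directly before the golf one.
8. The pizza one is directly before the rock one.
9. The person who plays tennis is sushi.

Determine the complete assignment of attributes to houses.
Solution:

House | Sport | Food | Music | Color
------------------------------------
  1   | swimming | pizza | classical | red
  2   | golf | pasta | rock | blue
  3   | tennis | sushi | jazz | green
  4   | soccer | tacos | pop | yellow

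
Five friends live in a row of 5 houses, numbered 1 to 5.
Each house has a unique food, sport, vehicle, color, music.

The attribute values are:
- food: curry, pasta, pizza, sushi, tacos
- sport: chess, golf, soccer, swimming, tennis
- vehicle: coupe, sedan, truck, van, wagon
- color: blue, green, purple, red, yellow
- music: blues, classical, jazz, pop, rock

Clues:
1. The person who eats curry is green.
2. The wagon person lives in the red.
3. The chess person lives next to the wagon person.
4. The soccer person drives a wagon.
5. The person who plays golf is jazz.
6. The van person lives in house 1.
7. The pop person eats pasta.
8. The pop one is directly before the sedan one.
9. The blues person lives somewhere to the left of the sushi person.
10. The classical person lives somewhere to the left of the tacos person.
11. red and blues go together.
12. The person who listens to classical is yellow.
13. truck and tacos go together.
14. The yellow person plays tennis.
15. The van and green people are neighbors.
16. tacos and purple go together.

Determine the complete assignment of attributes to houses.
Solution:

House | Food | Sport | Vehicle | Color | Music
----------------------------------------------
  1   | pasta | swimming | van | blue | pop
  2   | curry | chess | sedan | green | rock
  3   | pizza | soccer | wagon | red | blues
  4   | sushi | tennis | coupe | yellow | classical
  5   | tacos | golf | truck | purple | jazz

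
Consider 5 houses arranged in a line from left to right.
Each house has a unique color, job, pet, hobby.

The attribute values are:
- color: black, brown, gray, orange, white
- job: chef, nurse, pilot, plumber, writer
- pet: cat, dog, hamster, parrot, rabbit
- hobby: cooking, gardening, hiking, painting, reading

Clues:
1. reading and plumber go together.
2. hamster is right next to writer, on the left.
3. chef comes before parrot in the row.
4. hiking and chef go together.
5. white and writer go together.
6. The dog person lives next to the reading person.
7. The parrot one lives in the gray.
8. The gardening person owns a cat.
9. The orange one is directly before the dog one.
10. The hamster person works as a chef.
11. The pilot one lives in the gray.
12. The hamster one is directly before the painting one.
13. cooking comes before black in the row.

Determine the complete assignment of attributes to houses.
Solution:

House | Color | Job | Pet | Hobby
---------------------------------
  1   | orange | chef | hamster | hiking
  2   | white | writer | dog | painting
  3   | brown | plumber | rabbit | reading
  4   | gray | pilot | parrot | cooking
  5   | black | nurse | cat | gardening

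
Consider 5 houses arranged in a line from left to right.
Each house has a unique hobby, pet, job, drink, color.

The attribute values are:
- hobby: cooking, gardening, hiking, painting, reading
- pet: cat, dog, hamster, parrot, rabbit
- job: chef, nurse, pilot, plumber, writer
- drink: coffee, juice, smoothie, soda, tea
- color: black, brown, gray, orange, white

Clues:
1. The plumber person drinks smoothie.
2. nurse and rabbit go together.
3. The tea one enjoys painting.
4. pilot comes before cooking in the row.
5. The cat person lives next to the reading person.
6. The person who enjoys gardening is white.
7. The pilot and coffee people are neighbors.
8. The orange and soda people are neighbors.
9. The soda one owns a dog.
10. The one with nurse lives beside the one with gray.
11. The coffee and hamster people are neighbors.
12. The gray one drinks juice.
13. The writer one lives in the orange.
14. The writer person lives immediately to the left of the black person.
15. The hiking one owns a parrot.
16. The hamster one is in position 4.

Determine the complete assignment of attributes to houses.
Solution:

House | Hobby | Pet | Job | Drink | Color
-----------------------------------------
  1   | painting | cat | writer | tea | orange
  2   | reading | dog | pilot | soda | black
  3   | gardening | rabbit | nurse | coffee | white
  4   | cooking | hamster | chef | juice | gray
  5   | hiking | parrot | plumber | smoothie | brown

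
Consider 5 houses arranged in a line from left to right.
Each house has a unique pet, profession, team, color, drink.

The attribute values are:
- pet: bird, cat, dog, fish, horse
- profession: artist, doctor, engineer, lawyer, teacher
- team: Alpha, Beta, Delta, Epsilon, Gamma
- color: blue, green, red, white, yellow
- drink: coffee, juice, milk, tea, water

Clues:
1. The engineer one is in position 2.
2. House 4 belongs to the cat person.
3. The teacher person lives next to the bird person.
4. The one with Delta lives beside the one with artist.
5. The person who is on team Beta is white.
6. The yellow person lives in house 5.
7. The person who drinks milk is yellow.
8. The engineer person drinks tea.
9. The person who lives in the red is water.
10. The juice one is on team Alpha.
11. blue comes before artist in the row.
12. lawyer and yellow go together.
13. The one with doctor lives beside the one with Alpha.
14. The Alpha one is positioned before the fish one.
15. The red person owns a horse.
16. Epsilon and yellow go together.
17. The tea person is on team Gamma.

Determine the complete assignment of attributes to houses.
Solution:

House | Pet | Profession | Team | Color | Drink
-----------------------------------------------
  1   | dog | teacher | Beta | white | coffee
  2   | bird | engineer | Gamma | blue | tea
  3   | horse | doctor | Delta | red | water
  4   | cat | artist | Alpha | green | juice
  5   | fish | lawyer | Epsilon | yellow | milk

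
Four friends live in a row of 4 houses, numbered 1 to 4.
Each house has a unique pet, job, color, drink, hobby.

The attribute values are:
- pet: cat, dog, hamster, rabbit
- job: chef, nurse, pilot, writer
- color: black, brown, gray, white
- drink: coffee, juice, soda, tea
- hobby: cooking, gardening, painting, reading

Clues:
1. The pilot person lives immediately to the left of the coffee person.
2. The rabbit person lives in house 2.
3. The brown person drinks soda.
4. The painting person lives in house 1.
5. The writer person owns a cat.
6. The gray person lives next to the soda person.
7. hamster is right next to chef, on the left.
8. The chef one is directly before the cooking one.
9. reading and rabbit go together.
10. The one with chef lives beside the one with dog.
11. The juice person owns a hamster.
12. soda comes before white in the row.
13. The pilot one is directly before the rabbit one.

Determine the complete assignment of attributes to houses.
Solution:

House | Pet | Job | Color | Drink | Hobby
-----------------------------------------
  1   | hamster | pilot | black | juice | painting
  2   | rabbit | chef | gray | coffee | reading
  3   | dog | nurse | brown | soda | cooking
  4   | cat | writer | white | tea | gardening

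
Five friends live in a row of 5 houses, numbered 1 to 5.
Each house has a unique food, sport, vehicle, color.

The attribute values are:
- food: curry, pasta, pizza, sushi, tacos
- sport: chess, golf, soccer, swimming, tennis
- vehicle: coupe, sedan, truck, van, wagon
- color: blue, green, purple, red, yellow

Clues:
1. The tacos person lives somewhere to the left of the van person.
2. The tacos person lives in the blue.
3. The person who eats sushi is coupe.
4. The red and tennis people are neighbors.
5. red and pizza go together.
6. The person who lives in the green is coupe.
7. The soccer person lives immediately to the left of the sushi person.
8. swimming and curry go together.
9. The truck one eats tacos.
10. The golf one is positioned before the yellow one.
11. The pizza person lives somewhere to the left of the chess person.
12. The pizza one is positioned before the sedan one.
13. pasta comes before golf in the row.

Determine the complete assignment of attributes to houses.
Solution:

House | Food | Sport | Vehicle | Color
--------------------------------------
  1   | pizza | soccer | wagon | red
  2   | sushi | tennis | coupe | green
  3   | pasta | chess | sedan | purple
  4   | tacos | golf | truck | blue
  5   | curry | swimming | van | yellow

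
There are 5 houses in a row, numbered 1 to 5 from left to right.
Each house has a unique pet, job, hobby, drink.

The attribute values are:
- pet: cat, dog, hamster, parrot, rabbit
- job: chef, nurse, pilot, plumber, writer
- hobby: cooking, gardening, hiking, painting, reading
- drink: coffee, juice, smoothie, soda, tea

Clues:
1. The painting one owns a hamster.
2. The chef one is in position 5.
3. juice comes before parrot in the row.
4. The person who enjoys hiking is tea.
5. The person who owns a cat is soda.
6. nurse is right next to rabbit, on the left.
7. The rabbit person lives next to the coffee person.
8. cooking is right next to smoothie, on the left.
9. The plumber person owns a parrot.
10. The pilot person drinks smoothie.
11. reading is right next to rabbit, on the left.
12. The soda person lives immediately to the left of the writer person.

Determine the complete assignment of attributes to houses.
Solution:

House | Pet | Job | Hobby | Drink
---------------------------------
  1   | cat | nurse | reading | soda
  2   | rabbit | writer | gardening | juice
  3   | parrot | plumber | cooking | coffee
  4   | hamster | pilot | painting | smoothie
  5   | dog | chef | hiking | tea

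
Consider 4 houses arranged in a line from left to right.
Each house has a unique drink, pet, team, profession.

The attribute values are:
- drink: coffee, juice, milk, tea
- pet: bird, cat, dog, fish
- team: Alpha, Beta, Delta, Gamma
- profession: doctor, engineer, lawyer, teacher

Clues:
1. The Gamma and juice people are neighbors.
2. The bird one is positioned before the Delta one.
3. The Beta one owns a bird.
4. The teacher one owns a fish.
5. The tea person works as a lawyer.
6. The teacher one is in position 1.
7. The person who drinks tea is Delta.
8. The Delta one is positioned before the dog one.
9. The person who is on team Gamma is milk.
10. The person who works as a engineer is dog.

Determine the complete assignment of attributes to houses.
Solution:

House | Drink | Pet | Team | Profession
---------------------------------------
  1   | milk | fish | Gamma | teacher
  2   | juice | bird | Beta | doctor
  3   | tea | cat | Delta | lawyer
  4   | coffee | dog | Alpha | engineer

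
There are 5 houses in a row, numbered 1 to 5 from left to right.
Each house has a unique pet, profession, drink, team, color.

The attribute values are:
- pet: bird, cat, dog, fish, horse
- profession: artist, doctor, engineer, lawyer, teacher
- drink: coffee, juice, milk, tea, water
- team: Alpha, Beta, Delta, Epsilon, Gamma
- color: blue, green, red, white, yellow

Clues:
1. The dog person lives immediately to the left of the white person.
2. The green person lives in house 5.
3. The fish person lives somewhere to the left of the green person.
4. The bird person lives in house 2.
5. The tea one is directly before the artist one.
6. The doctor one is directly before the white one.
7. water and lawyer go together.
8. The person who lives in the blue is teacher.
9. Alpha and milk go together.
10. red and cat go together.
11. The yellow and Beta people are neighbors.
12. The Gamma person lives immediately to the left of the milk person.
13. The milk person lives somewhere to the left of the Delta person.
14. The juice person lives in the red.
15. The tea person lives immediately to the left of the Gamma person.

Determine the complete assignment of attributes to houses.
Solution:

House | Pet | Profession | Drink | Team | Color
-----------------------------------------------
  1   | dog | doctor | coffee | Epsilon | yellow
  2   | bird | engineer | tea | Beta | white
  3   | cat | artist | juice | Gamma | red
  4   | fish | teacher | milk | Alpha | blue
  5   | horse | lawyer | water | Delta | green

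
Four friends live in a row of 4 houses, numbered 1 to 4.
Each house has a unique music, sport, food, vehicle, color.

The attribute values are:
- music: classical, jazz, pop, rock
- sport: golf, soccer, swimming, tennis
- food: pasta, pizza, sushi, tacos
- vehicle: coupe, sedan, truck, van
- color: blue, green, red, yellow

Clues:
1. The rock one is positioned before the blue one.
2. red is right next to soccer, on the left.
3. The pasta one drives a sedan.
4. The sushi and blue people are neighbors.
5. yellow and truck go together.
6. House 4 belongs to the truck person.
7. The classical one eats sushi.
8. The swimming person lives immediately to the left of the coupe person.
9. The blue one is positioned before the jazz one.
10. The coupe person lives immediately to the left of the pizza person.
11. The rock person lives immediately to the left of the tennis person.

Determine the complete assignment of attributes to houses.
Solution:

House | Music | Sport | Food | Vehicle | Color
----------------------------------------------
  1   | rock | swimming | pasta | sedan | green
  2   | classical | tennis | sushi | coupe | red
  3   | pop | soccer | pizza | van | blue
  4   | jazz | golf | tacos | truck | yellow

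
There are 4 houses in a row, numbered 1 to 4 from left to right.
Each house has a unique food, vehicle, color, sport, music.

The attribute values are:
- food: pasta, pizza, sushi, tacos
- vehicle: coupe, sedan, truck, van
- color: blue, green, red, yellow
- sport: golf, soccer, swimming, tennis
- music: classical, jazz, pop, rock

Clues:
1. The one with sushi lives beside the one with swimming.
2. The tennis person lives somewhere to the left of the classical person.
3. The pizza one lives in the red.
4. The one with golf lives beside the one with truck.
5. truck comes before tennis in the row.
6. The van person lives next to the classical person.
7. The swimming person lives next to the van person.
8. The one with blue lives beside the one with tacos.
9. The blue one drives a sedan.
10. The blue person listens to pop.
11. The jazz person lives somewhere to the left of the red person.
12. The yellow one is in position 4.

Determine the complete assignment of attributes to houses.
Solution:

House | Food | Vehicle | Color | Sport | Music
----------------------------------------------
  1   | sushi | sedan | blue | golf | pop
  2   | tacos | truck | green | swimming | jazz
  3   | pizza | van | red | tennis | rock
  4   | pasta | coupe | yellow | soccer | classical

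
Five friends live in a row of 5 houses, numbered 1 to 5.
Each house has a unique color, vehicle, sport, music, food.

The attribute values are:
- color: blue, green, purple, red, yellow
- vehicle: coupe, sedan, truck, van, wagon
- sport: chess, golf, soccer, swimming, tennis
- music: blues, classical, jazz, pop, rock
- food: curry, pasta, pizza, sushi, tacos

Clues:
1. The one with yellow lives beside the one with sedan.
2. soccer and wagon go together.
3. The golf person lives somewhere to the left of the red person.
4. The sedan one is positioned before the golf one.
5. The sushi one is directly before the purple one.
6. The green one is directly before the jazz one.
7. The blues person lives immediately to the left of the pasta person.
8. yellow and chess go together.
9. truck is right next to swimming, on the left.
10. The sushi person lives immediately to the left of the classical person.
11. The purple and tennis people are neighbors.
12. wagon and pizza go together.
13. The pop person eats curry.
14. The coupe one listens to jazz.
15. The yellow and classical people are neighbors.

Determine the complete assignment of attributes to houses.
Solution:

House | Color | Vehicle | Sport | Music | Food
----------------------------------------------
  1   | yellow | truck | chess | blues | sushi
  2   | purple | sedan | swimming | classical | pasta
  3   | green | van | tennis | pop | curry
  4   | blue | coupe | golf | jazz | tacos
  5   | red | wagon | soccer | rock | pizza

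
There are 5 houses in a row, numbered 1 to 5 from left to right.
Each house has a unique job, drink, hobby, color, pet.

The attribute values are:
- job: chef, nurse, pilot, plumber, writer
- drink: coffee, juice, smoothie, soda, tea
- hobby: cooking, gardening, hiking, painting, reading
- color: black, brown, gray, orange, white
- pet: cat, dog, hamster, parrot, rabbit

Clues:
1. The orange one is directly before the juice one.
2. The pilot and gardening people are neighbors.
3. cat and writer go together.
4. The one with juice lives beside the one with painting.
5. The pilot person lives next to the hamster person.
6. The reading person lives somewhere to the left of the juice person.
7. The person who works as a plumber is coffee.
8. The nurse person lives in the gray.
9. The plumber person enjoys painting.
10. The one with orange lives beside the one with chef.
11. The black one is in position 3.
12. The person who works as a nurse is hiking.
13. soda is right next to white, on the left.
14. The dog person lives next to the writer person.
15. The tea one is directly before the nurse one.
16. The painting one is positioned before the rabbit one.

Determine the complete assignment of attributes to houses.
Solution:

House | Job | Drink | Hobby | Color | Pet
-----------------------------------------
  1   | pilot | soda | reading | orange | parrot
  2   | chef | juice | gardening | white | hamster
  3   | plumber | coffee | painting | black | dog
  4   | writer | tea | cooking | brown | cat
  5   | nurse | smoothie | hiking | gray | rabbit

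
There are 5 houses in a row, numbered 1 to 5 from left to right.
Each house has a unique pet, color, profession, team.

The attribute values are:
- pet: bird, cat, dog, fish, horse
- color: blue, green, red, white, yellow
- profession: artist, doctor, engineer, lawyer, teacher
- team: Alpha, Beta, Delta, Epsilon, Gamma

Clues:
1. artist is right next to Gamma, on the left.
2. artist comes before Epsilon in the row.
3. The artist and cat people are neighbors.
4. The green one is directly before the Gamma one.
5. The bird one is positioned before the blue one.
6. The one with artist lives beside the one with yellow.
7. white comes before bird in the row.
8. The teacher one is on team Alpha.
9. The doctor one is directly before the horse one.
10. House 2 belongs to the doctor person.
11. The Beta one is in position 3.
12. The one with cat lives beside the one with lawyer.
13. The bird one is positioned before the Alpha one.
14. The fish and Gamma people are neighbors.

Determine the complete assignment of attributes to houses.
Solution:

House | Pet | Color | Profession | Team
---------------------------------------
  1   | fish | green | artist | Delta
  2   | cat | yellow | doctor | Gamma
  3   | horse | white | lawyer | Beta
  4   | bird | red | engineer | Epsilon
  5   | dog | blue | teacher | Alpha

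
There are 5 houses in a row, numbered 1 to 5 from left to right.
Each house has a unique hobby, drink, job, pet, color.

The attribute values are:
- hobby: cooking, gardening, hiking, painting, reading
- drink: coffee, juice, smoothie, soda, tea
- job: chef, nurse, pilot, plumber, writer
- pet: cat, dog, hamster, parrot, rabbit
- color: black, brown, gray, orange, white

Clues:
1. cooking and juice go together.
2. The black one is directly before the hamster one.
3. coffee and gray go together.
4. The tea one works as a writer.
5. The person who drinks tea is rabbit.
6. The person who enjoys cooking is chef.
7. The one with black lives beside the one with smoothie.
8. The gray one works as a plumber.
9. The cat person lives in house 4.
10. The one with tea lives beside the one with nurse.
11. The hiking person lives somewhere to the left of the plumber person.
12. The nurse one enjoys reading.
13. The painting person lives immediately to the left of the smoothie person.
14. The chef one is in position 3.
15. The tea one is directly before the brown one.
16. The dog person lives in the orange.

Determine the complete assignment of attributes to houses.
Solution:

House | Hobby | Drink | Job | Pet | Color
-----------------------------------------
  1   | painting | tea | writer | rabbit | black
  2   | reading | smoothie | nurse | hamster | brown
  3   | cooking | juice | chef | dog | orange
  4   | hiking | soda | pilot | cat | white
  5   | gardening | coffee | plumber | parrot | gray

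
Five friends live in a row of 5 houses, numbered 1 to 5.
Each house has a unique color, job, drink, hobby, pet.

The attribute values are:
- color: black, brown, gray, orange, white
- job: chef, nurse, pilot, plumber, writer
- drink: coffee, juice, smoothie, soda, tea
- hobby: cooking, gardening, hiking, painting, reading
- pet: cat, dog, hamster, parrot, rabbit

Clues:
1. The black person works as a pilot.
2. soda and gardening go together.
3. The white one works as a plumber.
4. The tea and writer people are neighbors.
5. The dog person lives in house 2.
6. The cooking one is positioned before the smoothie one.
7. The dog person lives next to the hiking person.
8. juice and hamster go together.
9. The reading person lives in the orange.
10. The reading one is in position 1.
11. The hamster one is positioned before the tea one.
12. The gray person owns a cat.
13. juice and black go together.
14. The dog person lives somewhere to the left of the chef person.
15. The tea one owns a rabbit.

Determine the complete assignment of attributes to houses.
Solution:

House | Color | Job | Drink | Hobby | Pet
-----------------------------------------
  1   | orange | nurse | coffee | reading | parrot
  2   | white | plumber | soda | gardening | dog
  3   | black | pilot | juice | hiking | hamster
  4   | brown | chef | tea | cooking | rabbit
  5   | gray | writer | smoothie | painting | cat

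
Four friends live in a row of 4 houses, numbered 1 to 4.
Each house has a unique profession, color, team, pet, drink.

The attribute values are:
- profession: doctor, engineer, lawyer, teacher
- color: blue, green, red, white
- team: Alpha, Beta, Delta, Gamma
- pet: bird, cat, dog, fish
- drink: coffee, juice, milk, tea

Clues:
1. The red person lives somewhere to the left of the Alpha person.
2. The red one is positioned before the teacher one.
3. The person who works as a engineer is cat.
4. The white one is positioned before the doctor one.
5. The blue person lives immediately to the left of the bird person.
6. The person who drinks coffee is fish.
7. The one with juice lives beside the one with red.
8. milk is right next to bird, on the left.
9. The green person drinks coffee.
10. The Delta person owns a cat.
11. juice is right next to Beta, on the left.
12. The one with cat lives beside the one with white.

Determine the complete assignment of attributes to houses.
Solution:

House | Profession | Color | Team | Pet | Drink
-----------------------------------------------
  1   | engineer | blue | Delta | cat | milk
  2   | lawyer | white | Gamma | bird | juice
  3   | doctor | red | Beta | dog | tea
  4   | teacher | green | Alpha | fish | coffee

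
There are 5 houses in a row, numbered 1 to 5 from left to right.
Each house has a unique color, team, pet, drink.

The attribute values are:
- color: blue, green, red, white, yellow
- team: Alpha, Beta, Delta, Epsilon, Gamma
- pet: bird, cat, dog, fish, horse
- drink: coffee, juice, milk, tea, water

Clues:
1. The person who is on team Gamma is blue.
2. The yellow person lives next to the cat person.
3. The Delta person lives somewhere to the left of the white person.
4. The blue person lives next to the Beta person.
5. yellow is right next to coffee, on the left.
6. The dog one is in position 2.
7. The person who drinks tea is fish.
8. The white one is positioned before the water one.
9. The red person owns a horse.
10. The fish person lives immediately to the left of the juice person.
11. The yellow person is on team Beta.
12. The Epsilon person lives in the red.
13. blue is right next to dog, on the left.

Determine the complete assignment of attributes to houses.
Solution:

House | Color | Team | Pet | Drink
----------------------------------
  1   | blue | Gamma | fish | tea
  2   | yellow | Beta | dog | juice
  3   | green | Delta | cat | coffee
  4   | white | Alpha | bird | milk
  5   | red | Epsilon | horse | water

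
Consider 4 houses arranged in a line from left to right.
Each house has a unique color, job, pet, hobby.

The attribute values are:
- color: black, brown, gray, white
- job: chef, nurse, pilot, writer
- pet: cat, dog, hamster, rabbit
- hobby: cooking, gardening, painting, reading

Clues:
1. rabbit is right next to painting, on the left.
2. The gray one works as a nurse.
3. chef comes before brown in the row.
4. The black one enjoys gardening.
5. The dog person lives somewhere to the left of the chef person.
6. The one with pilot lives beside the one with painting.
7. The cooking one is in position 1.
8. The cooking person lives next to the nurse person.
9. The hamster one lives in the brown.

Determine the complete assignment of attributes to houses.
Solution:

House | Color | Job | Pet | Hobby
---------------------------------
  1   | white | pilot | rabbit | cooking
  2   | gray | nurse | dog | painting
  3   | black | chef | cat | gardening
  4   | brown | writer | hamster | reading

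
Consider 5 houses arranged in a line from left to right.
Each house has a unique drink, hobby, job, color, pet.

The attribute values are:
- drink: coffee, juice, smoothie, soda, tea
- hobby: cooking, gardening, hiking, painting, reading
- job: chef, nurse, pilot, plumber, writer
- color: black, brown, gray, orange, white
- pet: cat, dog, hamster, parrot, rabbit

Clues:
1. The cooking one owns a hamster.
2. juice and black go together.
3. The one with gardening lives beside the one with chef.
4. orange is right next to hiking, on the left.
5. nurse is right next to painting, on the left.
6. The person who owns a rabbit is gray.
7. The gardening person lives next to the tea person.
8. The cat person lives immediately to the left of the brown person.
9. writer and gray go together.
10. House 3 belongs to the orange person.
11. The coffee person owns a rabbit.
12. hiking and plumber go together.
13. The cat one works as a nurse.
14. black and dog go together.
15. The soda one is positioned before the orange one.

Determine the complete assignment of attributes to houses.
Solution:

House | Drink | Hobby | Job | Color | Pet
-----------------------------------------
  1   | soda | gardening | nurse | white | cat
  2   | tea | painting | chef | brown | parrot
  3   | smoothie | cooking | pilot | orange | hamster
  4   | juice | hiking | plumber | black | dog
  5   | coffee | reading | writer | gray | rabbit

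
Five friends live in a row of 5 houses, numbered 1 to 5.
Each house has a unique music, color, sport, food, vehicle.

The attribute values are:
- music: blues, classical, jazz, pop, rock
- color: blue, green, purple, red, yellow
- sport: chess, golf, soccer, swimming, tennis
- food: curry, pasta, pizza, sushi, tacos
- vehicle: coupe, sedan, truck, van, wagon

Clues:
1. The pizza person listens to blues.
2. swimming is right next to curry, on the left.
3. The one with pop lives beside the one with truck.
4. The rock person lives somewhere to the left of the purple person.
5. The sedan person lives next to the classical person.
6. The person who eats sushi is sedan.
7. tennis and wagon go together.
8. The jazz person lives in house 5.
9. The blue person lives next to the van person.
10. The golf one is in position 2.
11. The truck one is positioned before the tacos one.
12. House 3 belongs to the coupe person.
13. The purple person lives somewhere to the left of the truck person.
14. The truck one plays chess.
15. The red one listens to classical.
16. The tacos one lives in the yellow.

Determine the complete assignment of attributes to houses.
Solution:

House | Music | Color | Sport | Food | Vehicle
----------------------------------------------
  1   | rock | blue | swimming | sushi | sedan
  2   | classical | red | golf | curry | van
  3   | pop | purple | soccer | pasta | coupe
  4   | blues | green | chess | pizza | truck
  5   | jazz | yellow | tennis | tacos | wagon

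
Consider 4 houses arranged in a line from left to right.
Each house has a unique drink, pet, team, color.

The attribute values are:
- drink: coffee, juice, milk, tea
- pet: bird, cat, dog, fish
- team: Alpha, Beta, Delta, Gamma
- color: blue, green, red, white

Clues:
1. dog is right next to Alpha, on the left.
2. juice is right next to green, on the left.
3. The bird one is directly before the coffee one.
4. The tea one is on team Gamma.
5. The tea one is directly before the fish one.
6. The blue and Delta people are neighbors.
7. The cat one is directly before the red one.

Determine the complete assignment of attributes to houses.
Solution:

House | Drink | Pet | Team | Color
----------------------------------
  1   | juice | bird | Beta | blue
  2   | coffee | cat | Delta | green
  3   | tea | dog | Gamma | red
  4   | milk | fish | Alpha | white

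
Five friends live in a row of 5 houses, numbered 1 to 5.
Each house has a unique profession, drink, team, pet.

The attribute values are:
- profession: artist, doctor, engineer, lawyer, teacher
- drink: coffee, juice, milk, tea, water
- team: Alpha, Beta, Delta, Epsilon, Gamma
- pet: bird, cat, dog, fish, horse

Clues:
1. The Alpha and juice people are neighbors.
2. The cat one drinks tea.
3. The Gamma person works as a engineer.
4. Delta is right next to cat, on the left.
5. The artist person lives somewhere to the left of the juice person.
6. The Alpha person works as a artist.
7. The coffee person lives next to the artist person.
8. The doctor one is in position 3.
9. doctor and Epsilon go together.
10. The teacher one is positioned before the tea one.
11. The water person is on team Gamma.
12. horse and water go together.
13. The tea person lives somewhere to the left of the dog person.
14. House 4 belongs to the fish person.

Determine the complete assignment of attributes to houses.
Solution:

House | Profession | Drink | Team | Pet
---------------------------------------
  1   | teacher | coffee | Delta | bird
  2   | artist | tea | Alpha | cat
  3   | doctor | juice | Epsilon | dog
  4   | lawyer | milk | Beta | fish
  5   | engineer | water | Gamma | horse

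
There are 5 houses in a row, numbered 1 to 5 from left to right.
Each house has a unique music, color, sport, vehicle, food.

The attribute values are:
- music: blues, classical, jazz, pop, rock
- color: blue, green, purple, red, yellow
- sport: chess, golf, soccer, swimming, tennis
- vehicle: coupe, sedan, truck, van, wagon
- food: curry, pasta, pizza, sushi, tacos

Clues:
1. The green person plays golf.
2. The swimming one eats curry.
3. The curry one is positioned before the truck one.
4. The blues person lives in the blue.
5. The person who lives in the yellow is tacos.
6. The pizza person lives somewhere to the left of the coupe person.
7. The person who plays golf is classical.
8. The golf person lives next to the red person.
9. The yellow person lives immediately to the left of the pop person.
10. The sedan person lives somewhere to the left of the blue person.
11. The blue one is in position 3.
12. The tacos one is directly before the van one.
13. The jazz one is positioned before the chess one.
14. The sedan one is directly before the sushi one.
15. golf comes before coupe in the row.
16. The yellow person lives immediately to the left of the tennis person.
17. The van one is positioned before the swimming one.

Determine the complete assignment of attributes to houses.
Solution:

House | Music | Color | Sport | Vehicle | Food
----------------------------------------------
  1   | jazz | yellow | soccer | sedan | tacos
  2   | pop | purple | tennis | van | sushi
  3   | blues | blue | swimming | wagon | curry
  4   | classical | green | golf | truck | pizza
  5   | rock | red | chess | coupe | pasta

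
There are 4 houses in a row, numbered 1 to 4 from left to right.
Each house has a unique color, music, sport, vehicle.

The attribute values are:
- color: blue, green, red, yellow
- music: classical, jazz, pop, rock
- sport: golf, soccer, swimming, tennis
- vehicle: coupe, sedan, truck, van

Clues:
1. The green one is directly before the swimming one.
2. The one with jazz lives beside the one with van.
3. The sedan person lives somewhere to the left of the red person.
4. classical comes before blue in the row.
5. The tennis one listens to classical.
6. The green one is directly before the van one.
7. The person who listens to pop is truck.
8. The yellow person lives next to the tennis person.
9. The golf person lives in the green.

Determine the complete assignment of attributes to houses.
Solution:

House | Color | Music | Sport | Vehicle
---------------------------------------
  1   | green | jazz | golf | sedan
  2   | yellow | rock | swimming | van
  3   | red | classical | tennis | coupe
  4   | blue | pop | soccer | truck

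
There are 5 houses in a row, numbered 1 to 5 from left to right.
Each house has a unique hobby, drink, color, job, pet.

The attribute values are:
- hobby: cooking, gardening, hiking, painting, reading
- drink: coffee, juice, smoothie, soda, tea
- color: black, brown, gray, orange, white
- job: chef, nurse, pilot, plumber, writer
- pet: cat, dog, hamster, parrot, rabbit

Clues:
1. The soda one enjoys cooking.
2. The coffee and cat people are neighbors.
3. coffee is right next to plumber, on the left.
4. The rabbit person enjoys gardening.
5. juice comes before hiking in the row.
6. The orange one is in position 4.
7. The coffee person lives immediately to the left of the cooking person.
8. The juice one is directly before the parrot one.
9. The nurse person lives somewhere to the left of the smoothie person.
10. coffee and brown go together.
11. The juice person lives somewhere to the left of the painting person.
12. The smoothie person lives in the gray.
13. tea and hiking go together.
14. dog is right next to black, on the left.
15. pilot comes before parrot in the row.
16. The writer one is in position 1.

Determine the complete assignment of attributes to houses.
Solution:

House | Hobby | Drink | Color | Job | Pet
-----------------------------------------
  1   | reading | coffee | brown | writer | dog
  2   | cooking | soda | black | plumber | cat
  3   | gardening | juice | white | pilot | rabbit
  4   | hiking | tea | orange | nurse | parrot
  5   | painting | smoothie | gray | chef | hamster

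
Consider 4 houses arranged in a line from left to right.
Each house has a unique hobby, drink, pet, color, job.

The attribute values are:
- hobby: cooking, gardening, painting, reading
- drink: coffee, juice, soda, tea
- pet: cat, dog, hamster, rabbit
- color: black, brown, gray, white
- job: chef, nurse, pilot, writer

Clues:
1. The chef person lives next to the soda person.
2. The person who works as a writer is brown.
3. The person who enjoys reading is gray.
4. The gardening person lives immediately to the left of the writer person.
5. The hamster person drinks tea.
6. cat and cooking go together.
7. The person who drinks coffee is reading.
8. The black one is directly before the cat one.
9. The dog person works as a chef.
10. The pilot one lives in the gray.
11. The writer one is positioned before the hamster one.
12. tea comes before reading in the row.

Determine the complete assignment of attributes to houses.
Solution:

House | Hobby | Drink | Pet | Color | Job
-----------------------------------------
  1   | gardening | juice | dog | black | chef
  2   | cooking | soda | cat | brown | writer
  3   | painting | tea | hamster | white | nurse
  4   | reading | coffee | rabbit | gray | pilot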